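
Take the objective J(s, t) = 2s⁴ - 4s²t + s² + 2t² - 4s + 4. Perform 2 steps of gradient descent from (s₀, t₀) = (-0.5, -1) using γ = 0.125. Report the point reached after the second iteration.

∇J = (8s³ - 8st + 2s - 4, -4s² + 4t)
Step 1: at (-0.5, -1), ∇J = (-10, -5) → (-0.5, -1) − 0.125·(-10, -5) = (0.75, -0.375)
Step 2: at (0.75, -0.375), ∇J = (3.125, -3.75) → (0.75, -0.375) − 0.125·(3.125, -3.75) = (0.359375, 0.09375)

(0.359375, 0.09375)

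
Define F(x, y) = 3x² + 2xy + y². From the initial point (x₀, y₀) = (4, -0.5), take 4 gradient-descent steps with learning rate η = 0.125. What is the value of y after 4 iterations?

∇F = (6x + 2y, 2x + 2y)
Step 1: at (4, -0.5), ∇F = (23, 7) → (4, -0.5) − 0.125·(23, 7) = (1.125, -1.375)
Step 2: at (1.125, -1.375), ∇F = (4, -0.5) → (1.125, -1.375) − 0.125·(4, -0.5) = (0.625, -1.3125)
Step 3: at (0.625, -1.3125), ∇F = (1.125, -1.375) → (0.625, -1.3125) − 0.125·(1.125, -1.375) = (0.484375, -1.140625)
Step 4: at (0.484375, -1.140625), ∇F = (0.625, -1.3125) → (0.484375, -1.140625) − 0.125·(0.625, -1.3125) = (0.40625, -0.9765625)
y = -0.9765625

-0.9765625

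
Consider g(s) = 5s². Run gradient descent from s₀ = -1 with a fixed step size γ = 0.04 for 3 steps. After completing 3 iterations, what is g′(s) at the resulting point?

g′(s) = 10s
s₁ = -1 − 0.04·(-10) = -0.6
s₂ = -0.6 − 0.04·(-6) = -0.36
s₃ = -0.36 − 0.04·(-3.6) = -0.216
g′(s) at (-0.216) = -2.16

-2.16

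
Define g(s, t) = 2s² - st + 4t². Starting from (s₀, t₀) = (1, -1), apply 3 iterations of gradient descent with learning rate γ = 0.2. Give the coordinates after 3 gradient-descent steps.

∇g = (4s - t, -s + 8t)
Step 1: at (1, -1), ∇g = (5, -9) → (1, -1) − 0.2·(5, -9) = (0, 0.8)
Step 2: at (0, 0.8), ∇g = (-0.8, 6.4) → (0, 0.8) − 0.2·(-0.8, 6.4) = (0.16, -0.48)
Step 3: at (0.16, -0.48), ∇g = (1.12, -4) → (0.16, -0.48) − 0.2·(1.12, -4) = (-0.064, 0.32)

(-0.064, 0.32)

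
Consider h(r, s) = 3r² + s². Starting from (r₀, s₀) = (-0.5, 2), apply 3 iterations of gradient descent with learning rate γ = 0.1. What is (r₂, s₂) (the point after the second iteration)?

∇h = (6r, 2s)
(r₁, s₁) = (-0.5, 2) − 0.1·(-3, 4) = (-0.2, 1.6)
(r₂, s₂) = (-0.2, 1.6) − 0.1·(-1.2, 3.2) = (-0.08, 1.28)

(-0.08, 1.28)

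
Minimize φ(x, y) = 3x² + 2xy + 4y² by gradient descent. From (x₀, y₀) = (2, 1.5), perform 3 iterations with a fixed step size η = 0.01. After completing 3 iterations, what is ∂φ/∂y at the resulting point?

∇φ = (6x + 2y, 2x + 8y)
(x₁, y₁) = (2, 1.5) − 0.01·(15, 16) = (1.85, 1.34)
(x₂, y₂) = (1.85, 1.34) − 0.01·(13.78, 14.42) = (1.7122, 1.1958)
(x₃, y₃) = (1.7122, 1.1958) − 0.01·(12.6648, 12.9908) = (1.585552, 1.065892)
∂φ/∂y at (1.585552, 1.065892) = 11.69824

11.69824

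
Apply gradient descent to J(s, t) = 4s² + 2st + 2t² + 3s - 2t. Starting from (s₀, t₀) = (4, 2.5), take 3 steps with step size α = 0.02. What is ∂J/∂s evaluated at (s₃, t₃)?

∇J = (8s + 2t + 3, 2s + 4t - 2)
(s₁, t₁) = (4, 2.5) − 0.02·(40, 16) = (3.2, 2.18)
(s₂, t₂) = (3.2, 2.18) − 0.02·(32.96, 13.12) = (2.5408, 1.9176)
(s₃, t₃) = (2.5408, 1.9176) − 0.02·(27.1616, 10.752) = (1.997568, 1.70256)
∂J/∂s at (1.997568, 1.70256) = 22.385664

22.385664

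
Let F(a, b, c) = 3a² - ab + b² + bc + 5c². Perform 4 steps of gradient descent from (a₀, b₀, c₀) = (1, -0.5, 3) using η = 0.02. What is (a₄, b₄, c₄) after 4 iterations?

(0.5648496, -0.52931232, 1.25970528)

∇F = (6a - b, -a + 2b + c, b + 10c)
Step 1: at (1, -0.5, 3), ∇F = (6.5, 1, 29.5) → (1, -0.5, 3) − 0.02·(6.5, 1, 29.5) = (0.87, -0.52, 2.41)
Step 2: at (0.87, -0.52, 2.41), ∇F = (5.74, 0.5, 23.58) → (0.87, -0.52, 2.41) − 0.02·(5.74, 0.5, 23.58) = (0.7552, -0.53, 1.9384)
Step 3: at (0.7552, -0.53, 1.9384), ∇F = (5.0612, 0.1232, 18.854) → (0.7552, -0.53, 1.9384) − 0.02·(5.0612, 0.1232, 18.854) = (0.653976, -0.532464, 1.56132)
Step 4: at (0.653976, -0.532464, 1.56132), ∇F = (4.45632, -0.157584, 15.080736) → (0.653976, -0.532464, 1.56132) − 0.02·(4.45632, -0.157584, 15.080736) = (0.5648496, -0.52931232, 1.25970528)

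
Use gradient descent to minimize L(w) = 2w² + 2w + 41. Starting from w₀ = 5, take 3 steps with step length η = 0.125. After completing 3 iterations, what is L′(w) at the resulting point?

L′(w) = 4w + 2
Step 1: L′(5) = 22; w₁ = 5 − 0.125·22 = 2.25
Step 2: L′(2.25) = 11; w₂ = 2.25 − 0.125·11 = 0.875
Step 3: L′(0.875) = 5.5; w₃ = 0.875 − 0.125·5.5 = 0.1875
L′(w) at (0.1875) = 2.75

2.75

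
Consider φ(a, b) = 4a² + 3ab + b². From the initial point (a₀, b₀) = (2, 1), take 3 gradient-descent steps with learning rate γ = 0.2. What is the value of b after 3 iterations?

∇φ = (8a + 3b, 3a + 2b)
(a₁, b₁) = (2, 1) − 0.2·(19, 8) = (-1.8, -0.6)
(a₂, b₂) = (-1.8, -0.6) − 0.2·(-16.2, -6.6) = (1.44, 0.72)
(a₃, b₃) = (1.44, 0.72) − 0.2·(13.68, 5.76) = (-1.296, -0.432)
b = -0.432

-0.432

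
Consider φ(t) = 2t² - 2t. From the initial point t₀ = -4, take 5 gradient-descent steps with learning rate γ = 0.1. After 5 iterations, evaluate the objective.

φ′(t) = 4t - 2
t₁ = -4 − 0.1·(-18) = -2.2
t₂ = -2.2 − 0.1·(-10.8) = -1.12
t₃ = -1.12 − 0.1·(-6.48) = -0.472
t₄ = -0.472 − 0.1·(-3.888) = -0.0832
t₅ = -0.0832 − 0.1·(-2.3328) = 0.15008
φ(0.15008) = -0.2551119872

-0.2551119872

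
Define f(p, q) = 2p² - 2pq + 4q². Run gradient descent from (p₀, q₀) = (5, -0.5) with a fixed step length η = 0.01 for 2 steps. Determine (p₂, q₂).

∇f = (4p - 2q, -2p + 8q)
Step 1: at (5, -0.5), ∇f = (21, -14) → (5, -0.5) − 0.01·(21, -14) = (4.79, -0.36)
Step 2: at (4.79, -0.36), ∇f = (19.88, -12.46) → (4.79, -0.36) − 0.01·(19.88, -12.46) = (4.5912, -0.2354)

(4.5912, -0.2354)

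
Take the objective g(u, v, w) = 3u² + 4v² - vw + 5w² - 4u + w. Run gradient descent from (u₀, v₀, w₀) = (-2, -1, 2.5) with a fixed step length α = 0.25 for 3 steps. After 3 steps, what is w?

∇g = (6u - 4, 8v - w, -v + 10w + 1)
Step 1: at (-2, -1, 2.5), ∇g = (-16, -10.5, 27) → (-2, -1, 2.5) − 0.25·(-16, -10.5, 27) = (2, 1.625, -4.25)
Step 2: at (2, 1.625, -4.25), ∇g = (8, 17.25, -43.125) → (2, 1.625, -4.25) − 0.25·(8, 17.25, -43.125) = (0, -2.6875, 6.53125)
Step 3: at (0, -2.6875, 6.53125), ∇g = (-4, -28.03125, 69) → (0, -2.6875, 6.53125) − 0.25·(-4, -28.03125, 69) = (1, 4.3203125, -10.71875)
w = -10.71875

-10.71875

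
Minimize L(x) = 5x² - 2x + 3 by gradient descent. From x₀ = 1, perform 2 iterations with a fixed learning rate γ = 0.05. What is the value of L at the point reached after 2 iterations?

3

L′(x) = 10x - 2
x₁ = 1 − 0.05·8 = 0.6
x₂ = 0.6 − 0.05·4 = 0.4
L(0.4) = 3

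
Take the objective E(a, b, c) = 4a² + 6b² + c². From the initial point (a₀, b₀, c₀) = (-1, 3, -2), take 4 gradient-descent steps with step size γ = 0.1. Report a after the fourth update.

-0.0016

∇E = (8a, 12b, 2c)
(a₁, b₁, c₁) = (-1, 3, -2) − 0.1·(-8, 36, -4) = (-0.2, -0.6, -1.6)
(a₂, b₂, c₂) = (-0.2, -0.6, -1.6) − 0.1·(-1.6, -7.2, -3.2) = (-0.04, 0.12, -1.28)
(a₃, b₃, c₃) = (-0.04, 0.12, -1.28) − 0.1·(-0.32, 1.44, -2.56) = (-0.008, -0.024, -1.024)
(a₄, b₄, c₄) = (-0.008, -0.024, -1.024) − 0.1·(-0.064, -0.288, -2.048) = (-0.0016, 0.0048, -0.8192)
a = -0.0016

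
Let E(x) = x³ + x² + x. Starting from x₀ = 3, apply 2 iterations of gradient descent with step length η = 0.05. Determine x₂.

0.8665

E′(x) = 3x² + 2x + 1
Step 1: E′(3) = 34; x₁ = 3 − 0.05·34 = 1.3
Step 2: E′(1.3) = 8.67; x₂ = 1.3 − 0.05·8.67 = 0.8665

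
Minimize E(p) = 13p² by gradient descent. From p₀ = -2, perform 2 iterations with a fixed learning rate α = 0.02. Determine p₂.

-0.4608

E′(p) = 26p
p₁ = -2 − 0.02·(-52) = -0.96
p₂ = -0.96 − 0.02·(-24.96) = -0.4608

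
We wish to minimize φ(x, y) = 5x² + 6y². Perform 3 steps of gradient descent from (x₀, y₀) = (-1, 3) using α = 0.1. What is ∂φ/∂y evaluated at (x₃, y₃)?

-0.288

∇φ = (10x, 12y)
(x₁, y₁) = (-1, 3) − 0.1·(-10, 36) = (0, -0.6)
(x₂, y₂) = (0, -0.6) − 0.1·(0, -7.2) = (0, 0.12)
(x₃, y₃) = (0, 0.12) − 0.1·(0, 1.44) = (0, -0.024)
∂φ/∂y at (0, -0.024) = -0.288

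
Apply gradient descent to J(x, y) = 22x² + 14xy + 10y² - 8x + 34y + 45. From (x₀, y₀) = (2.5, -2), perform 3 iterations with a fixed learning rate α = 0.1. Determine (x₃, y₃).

∇J = (44x + 14y - 8, 14x + 20y + 34)
Step 1: at (2.5, -2), ∇J = (74, 29) → (2.5, -2) − 0.1·(74, 29) = (-4.9, -4.9)
Step 2: at (-4.9, -4.9), ∇J = (-292.2, -132.6) → (-4.9, -4.9) − 0.1·(-292.2, -132.6) = (24.32, 8.36)
Step 3: at (24.32, 8.36), ∇J = (1179.12, 541.68) → (24.32, 8.36) − 0.1·(1179.12, 541.68) = (-93.592, -45.808)

(-93.592, -45.808)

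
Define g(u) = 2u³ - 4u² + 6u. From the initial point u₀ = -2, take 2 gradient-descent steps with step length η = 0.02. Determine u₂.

g′(u) = 6u² - 8u + 6
u₁ = -2 − 0.02·46 = -2.92
u₂ = -2.92 − 0.02·80.5184 = -4.530368

-4.530368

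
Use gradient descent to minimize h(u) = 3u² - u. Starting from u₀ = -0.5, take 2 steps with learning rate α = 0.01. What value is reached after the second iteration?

-0.4224

h′(u) = 6u - 1
Step 1: h′(-0.5) = -4; u₁ = -0.5 − 0.01·(-4) = -0.46
Step 2: h′(-0.46) = -3.76; u₂ = -0.46 − 0.01·(-3.76) = -0.4224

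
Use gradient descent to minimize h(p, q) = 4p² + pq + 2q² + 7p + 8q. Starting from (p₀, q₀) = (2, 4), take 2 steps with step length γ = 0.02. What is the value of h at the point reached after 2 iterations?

56.5644448

∇h = (8p + q + 7, p + 4q + 8)
Step 1: at (2, 4), ∇h = (27, 26) → (2, 4) − 0.02·(27, 26) = (1.46, 3.48)
Step 2: at (1.46, 3.48), ∇h = (22.16, 23.38) → (1.46, 3.48) − 0.02·(22.16, 23.38) = (1.0168, 3.0124)
h(1.0168, 3.0124) = 56.5644448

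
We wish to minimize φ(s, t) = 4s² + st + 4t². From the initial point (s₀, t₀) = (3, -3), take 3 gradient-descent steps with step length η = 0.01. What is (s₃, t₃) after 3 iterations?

(2.413071, -2.413071)

∇φ = (8s + t, s + 8t)
Step 1: at (3, -3), ∇φ = (21, -21) → (3, -3) − 0.01·(21, -21) = (2.79, -2.79)
Step 2: at (2.79, -2.79), ∇φ = (19.53, -19.53) → (2.79, -2.79) − 0.01·(19.53, -19.53) = (2.5947, -2.5947)
Step 3: at (2.5947, -2.5947), ∇φ = (18.1629, -18.1629) → (2.5947, -2.5947) − 0.01·(18.1629, -18.1629) = (2.413071, -2.413071)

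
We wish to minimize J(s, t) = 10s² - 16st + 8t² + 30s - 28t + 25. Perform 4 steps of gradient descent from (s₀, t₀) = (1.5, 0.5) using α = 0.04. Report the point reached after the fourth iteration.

∇J = (20s - 16t + 30, -16s + 16t - 28)
Step 1: at (1.5, 0.5), ∇J = (52, -44) → (1.5, 0.5) − 0.04·(52, -44) = (-0.58, 2.26)
Step 2: at (-0.58, 2.26), ∇J = (-17.76, 17.44) → (-0.58, 2.26) − 0.04·(-17.76, 17.44) = (0.1304, 1.5624)
Step 3: at (0.1304, 1.5624), ∇J = (7.6096, -5.088) → (0.1304, 1.5624) − 0.04·(7.6096, -5.088) = (-0.173984, 1.76592)
Step 4: at (-0.173984, 1.76592), ∇J = (-1.7344, 3.038464) → (-0.173984, 1.76592) − 0.04·(-1.7344, 3.038464) = (-0.104608, 1.64438144)

(-0.104608, 1.64438144)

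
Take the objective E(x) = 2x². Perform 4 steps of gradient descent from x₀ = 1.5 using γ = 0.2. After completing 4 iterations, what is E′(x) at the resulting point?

E′(x) = 4x
x₁ = 1.5 − 0.2·6 = 0.3
x₂ = 0.3 − 0.2·1.2 = 0.06
x₃ = 0.06 − 0.2·0.24 = 0.012
x₄ = 0.012 − 0.2·0.048 = 0.0024
E′(x) at (0.0024) = 0.0096

0.0096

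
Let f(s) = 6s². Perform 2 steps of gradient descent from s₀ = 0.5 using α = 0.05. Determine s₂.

0.08

f′(s) = 12s
Step 1: f′(0.5) = 6; s₁ = 0.5 − 0.05·6 = 0.2
Step 2: f′(0.2) = 2.4; s₂ = 0.2 − 0.05·2.4 = 0.08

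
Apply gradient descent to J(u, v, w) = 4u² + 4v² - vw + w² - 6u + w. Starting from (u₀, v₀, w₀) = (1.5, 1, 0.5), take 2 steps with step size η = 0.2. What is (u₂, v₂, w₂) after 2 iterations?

∇J = (8u - 6, 8v - w, -v + 2w + 1)
(u₁, v₁, w₁) = (1.5, 1, 0.5) − 0.2·(6, 7.5, 1) = (0.3, -0.5, 0.3)
(u₂, v₂, w₂) = (0.3, -0.5, 0.3) − 0.2·(-3.6, -4.3, 2.1) = (1.02, 0.36, -0.12)

(1.02, 0.36, -0.12)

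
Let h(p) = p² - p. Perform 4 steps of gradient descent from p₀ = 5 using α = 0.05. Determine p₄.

3.45245

h′(p) = 2p - 1
p₁ = 5 − 0.05·9 = 4.55
p₂ = 4.55 − 0.05·8.1 = 4.145
p₃ = 4.145 − 0.05·7.29 = 3.7805
p₄ = 3.7805 − 0.05·6.561 = 3.45245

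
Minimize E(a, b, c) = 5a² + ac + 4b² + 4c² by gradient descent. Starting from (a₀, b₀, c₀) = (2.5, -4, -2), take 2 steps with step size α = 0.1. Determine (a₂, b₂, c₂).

(0.065, -0.16, -0.15)

∇E = (10a + c, 8b, a + 8c)
(a₁, b₁, c₁) = (2.5, -4, -2) − 0.1·(23, -32, -13.5) = (0.2, -0.8, -0.65)
(a₂, b₂, c₂) = (0.2, -0.8, -0.65) − 0.1·(1.35, -6.4, -5) = (0.065, -0.16, -0.15)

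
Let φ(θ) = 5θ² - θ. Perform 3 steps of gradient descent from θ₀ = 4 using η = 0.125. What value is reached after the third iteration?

φ′(θ) = 10θ - 1
θ₁ = 4 − 0.125·39 = -0.875
θ₂ = -0.875 − 0.125·(-9.75) = 0.34375
θ₃ = 0.34375 − 0.125·2.4375 = 0.0390625

0.0390625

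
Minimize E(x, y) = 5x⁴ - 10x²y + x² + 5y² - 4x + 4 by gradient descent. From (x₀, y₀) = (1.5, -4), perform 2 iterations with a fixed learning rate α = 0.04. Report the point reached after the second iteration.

∇E = (20x³ - 20xy + 2x - 4, -10x² + 10y)
Step 1: at (1.5, -4), ∇E = (186.5, -62.5) → (1.5, -4) − 0.04·(186.5, -62.5) = (-5.96, -1.5)
Step 2: at (-5.96, -1.5), ∇E = (-4428.89472, -370.216) → (-5.96, -1.5) − 0.04·(-4428.89472, -370.216) = (171.1957888, 13.30864)

(171.1957888, 13.30864)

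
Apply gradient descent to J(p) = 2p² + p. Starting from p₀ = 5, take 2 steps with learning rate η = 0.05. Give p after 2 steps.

J′(p) = 4p + 1
p₁ = 5 − 0.05·21 = 3.95
p₂ = 3.95 − 0.05·16.8 = 3.11

3.11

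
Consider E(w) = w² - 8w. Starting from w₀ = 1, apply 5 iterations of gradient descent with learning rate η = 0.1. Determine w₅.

3.01696

E′(w) = 2w - 8
w₁ = 1 − 0.1·(-6) = 1.6
w₂ = 1.6 − 0.1·(-4.8) = 2.08
w₃ = 2.08 − 0.1·(-3.84) = 2.464
w₄ = 2.464 − 0.1·(-3.072) = 2.7712
w₅ = 2.7712 − 0.1·(-2.4576) = 3.01696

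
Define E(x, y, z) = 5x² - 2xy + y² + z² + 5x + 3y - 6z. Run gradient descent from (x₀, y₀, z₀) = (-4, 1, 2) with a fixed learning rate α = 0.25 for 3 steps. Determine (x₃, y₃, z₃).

∇E = (10x - 2y + 5, -2x + 2y + 3, 2z - 6)
(x₁, y₁, z₁) = (-4, 1, 2) − 0.25·(-37, 13, -2) = (5.25, -2.25, 2.5)
(x₂, y₂, z₂) = (5.25, -2.25, 2.5) − 0.25·(62, -12, -1) = (-10.25, 0.75, 2.75)
(x₃, y₃, z₃) = (-10.25, 0.75, 2.75) − 0.25·(-99, 25, -0.5) = (14.5, -5.5, 2.875)

(14.5, -5.5, 2.875)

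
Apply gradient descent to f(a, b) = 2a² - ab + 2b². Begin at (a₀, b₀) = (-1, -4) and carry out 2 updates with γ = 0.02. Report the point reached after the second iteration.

(-0.994, -3.424)

∇f = (4a - b, -a + 4b)
Step 1: at (-1, -4), ∇f = (0, -15) → (-1, -4) − 0.02·(0, -15) = (-1, -3.7)
Step 2: at (-1, -3.7), ∇f = (-0.3, -13.8) → (-1, -3.7) − 0.02·(-0.3, -13.8) = (-0.994, -3.424)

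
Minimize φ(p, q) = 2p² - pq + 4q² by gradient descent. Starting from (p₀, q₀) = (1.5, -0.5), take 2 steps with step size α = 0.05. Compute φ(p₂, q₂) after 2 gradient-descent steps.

∇φ = (4p - q, -p + 8q)
Step 1: at (1.5, -0.5), ∇φ = (6.5, -5.5) → (1.5, -0.5) − 0.05·(6.5, -5.5) = (1.175, -0.225)
Step 2: at (1.175, -0.225), ∇φ = (4.925, -2.975) → (1.175, -0.225) − 0.05·(4.925, -2.975) = (0.92875, -0.07625)
φ(0.92875, -0.07625) = 1.8192265625

1.8192265625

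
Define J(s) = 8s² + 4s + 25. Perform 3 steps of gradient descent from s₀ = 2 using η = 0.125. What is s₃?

J′(s) = 16s + 4
s₁ = 2 − 0.125·36 = -2.5
s₂ = -2.5 − 0.125·(-36) = 2
s₃ = 2 − 0.125·36 = -2.5

-2.5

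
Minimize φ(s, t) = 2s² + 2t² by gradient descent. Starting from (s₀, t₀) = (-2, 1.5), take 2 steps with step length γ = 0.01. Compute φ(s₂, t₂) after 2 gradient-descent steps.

∇φ = (4s, 4t)
Step 1: at (-2, 1.5), ∇φ = (-8, 6) → (-2, 1.5) − 0.01·(-8, 6) = (-1.92, 1.44)
Step 2: at (-1.92, 1.44), ∇φ = (-7.68, 5.76) → (-1.92, 1.44) − 0.01·(-7.68, 5.76) = (-1.8432, 1.3824)
φ(-1.8432, 1.3824) = 10.616832

10.616832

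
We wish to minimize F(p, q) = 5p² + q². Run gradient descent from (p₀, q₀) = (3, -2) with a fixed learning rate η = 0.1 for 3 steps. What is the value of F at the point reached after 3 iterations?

1.048576

∇F = (10p, 2q)
Step 1: at (3, -2), ∇F = (30, -4) → (3, -2) − 0.1·(30, -4) = (0, -1.6)
Step 2: at (0, -1.6), ∇F = (0, -3.2) → (0, -1.6) − 0.1·(0, -3.2) = (0, -1.28)
Step 3: at (0, -1.28), ∇F = (0, -2.56) → (0, -1.28) − 0.1·(0, -2.56) = (0, -1.024)
F(0, -1.024) = 1.048576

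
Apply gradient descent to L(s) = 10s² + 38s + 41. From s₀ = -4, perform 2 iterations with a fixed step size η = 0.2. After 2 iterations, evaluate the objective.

3577

L′(s) = 20s + 38
s₁ = -4 − 0.2·(-42) = 4.4
s₂ = 4.4 − 0.2·126 = -20.8
L(-20.8) = 3577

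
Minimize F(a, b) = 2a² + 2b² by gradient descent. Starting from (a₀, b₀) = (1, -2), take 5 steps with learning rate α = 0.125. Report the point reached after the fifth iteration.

∇F = (4a, 4b)
Step 1: at (1, -2), ∇F = (4, -8) → (1, -2) − 0.125·(4, -8) = (0.5, -1)
Step 2: at (0.5, -1), ∇F = (2, -4) → (0.5, -1) − 0.125·(2, -4) = (0.25, -0.5)
Step 3: at (0.25, -0.5), ∇F = (1, -2) → (0.25, -0.5) − 0.125·(1, -2) = (0.125, -0.25)
Step 4: at (0.125, -0.25), ∇F = (0.5, -1) → (0.125, -0.25) − 0.125·(0.5, -1) = (0.0625, -0.125)
Step 5: at (0.0625, -0.125), ∇F = (0.25, -0.5) → (0.0625, -0.125) − 0.125·(0.25, -0.5) = (0.03125, -0.0625)

(0.03125, -0.0625)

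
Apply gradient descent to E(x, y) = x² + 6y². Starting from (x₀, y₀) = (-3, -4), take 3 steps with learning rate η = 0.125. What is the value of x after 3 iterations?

∇E = (2x, 12y)
(x₁, y₁) = (-3, -4) − 0.125·(-6, -48) = (-2.25, 2)
(x₂, y₂) = (-2.25, 2) − 0.125·(-4.5, 24) = (-1.6875, -1)
(x₃, y₃) = (-1.6875, -1) − 0.125·(-3.375, -12) = (-1.265625, 0.5)
x = -1.265625

-1.265625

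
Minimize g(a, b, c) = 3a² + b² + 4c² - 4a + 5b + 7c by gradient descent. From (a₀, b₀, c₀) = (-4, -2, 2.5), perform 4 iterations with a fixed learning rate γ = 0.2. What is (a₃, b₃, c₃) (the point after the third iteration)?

∇g = (6a - 4, 2b + 5, 8c + 7)
Step 1: at (-4, -2, 2.5), ∇g = (-28, 1, 27) → (-4, -2, 2.5) − 0.2·(-28, 1, 27) = (1.6, -2.2, -2.9)
Step 2: at (1.6, -2.2, -2.9), ∇g = (5.6, 0.6, -16.2) → (1.6, -2.2, -2.9) − 0.2·(5.6, 0.6, -16.2) = (0.48, -2.32, 0.34)
Step 3: at (0.48, -2.32, 0.34), ∇g = (-1.12, 0.36, 9.72) → (0.48, -2.32, 0.34) − 0.2·(-1.12, 0.36, 9.72) = (0.704, -2.392, -1.604)

(0.704, -2.392, -1.604)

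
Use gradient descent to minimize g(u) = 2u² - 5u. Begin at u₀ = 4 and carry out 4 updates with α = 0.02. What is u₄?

g′(u) = 4u - 5
Step 1: g′(4) = 11; u₁ = 4 − 0.02·11 = 3.78
Step 2: g′(3.78) = 10.12; u₂ = 3.78 − 0.02·10.12 = 3.5776
Step 3: g′(3.5776) = 9.3104; u₃ = 3.5776 − 0.02·9.3104 = 3.391392
Step 4: g′(3.391392) = 8.565568; u₄ = 3.391392 − 0.02·8.565568 = 3.22008064

3.22008064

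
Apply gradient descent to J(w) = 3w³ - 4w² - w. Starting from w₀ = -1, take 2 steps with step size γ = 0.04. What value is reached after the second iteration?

J′(w) = 9w² - 8w - 1
Step 1: J′(-1) = 16; w₁ = -1 − 0.04·16 = -1.64
Step 2: J′(-1.64) = 36.3264; w₂ = -1.64 − 0.04·36.3264 = -3.093056

-3.093056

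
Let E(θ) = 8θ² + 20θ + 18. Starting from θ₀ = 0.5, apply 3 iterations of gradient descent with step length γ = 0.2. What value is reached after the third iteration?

-19.884

E′(θ) = 16θ + 20
Step 1: E′(0.5) = 28; θ₁ = 0.5 − 0.2·28 = -5.1
Step 2: E′(-5.1) = -61.6; θ₂ = -5.1 − 0.2·(-61.6) = 7.22
Step 3: E′(7.22) = 135.52; θ₃ = 7.22 − 0.2·135.52 = -19.884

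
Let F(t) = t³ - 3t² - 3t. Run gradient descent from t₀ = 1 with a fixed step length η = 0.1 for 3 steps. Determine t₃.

2.3342608

F′(t) = 3t² - 6t - 3
Step 1: F′(1) = -6; t₁ = 1 − 0.1·(-6) = 1.6
Step 2: F′(1.6) = -4.92; t₂ = 1.6 − 0.1·(-4.92) = 2.092
Step 3: F′(2.092) = -2.422608; t₃ = 2.092 − 0.1·(-2.422608) = 2.3342608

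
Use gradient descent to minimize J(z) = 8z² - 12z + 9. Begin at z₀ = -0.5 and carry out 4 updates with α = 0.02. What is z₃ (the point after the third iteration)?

J′(z) = 16z - 12
z₁ = -0.5 − 0.02·(-20) = -0.1
z₂ = -0.1 − 0.02·(-13.6) = 0.172
z₃ = 0.172 − 0.02·(-9.248) = 0.35696

0.35696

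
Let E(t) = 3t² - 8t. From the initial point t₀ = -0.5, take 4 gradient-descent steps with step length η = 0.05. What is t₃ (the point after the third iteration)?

E′(t) = 6t - 8
t₁ = -0.5 − 0.05·(-11) = 0.05
t₂ = 0.05 − 0.05·(-7.7) = 0.435
t₃ = 0.435 − 0.05·(-5.39) = 0.7045

0.7045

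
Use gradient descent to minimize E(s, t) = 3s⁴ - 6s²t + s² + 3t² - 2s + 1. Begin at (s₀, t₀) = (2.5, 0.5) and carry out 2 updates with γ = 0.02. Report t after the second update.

1.169612

∇E = (12s³ - 12st + 2s - 2, -6s² + 6t)
Step 1: at (2.5, 0.5), ∇E = (175.5, -34.5) → (2.5, 0.5) − 0.02·(175.5, -34.5) = (-1.01, 1.19)
Step 2: at (-1.01, 1.19), ∇E = (-1.960812, 1.0194) → (-1.01, 1.19) − 0.02·(-1.960812, 1.0194) = (-0.97078376, 1.169612)
t = 1.169612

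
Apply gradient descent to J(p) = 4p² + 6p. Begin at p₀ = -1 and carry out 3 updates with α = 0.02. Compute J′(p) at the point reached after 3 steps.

J′(p) = 8p + 6
p₁ = -1 − 0.02·(-2) = -0.96
p₂ = -0.96 − 0.02·(-1.68) = -0.9264
p₃ = -0.9264 − 0.02·(-1.4112) = -0.898176
J′(p) at (-0.898176) = -1.185408

-1.185408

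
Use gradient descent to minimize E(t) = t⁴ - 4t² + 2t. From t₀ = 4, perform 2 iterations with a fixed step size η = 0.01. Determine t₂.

E′(t) = 4t³ - 8t + 2
t₁ = 4 − 0.01·226 = 1.74
t₂ = 1.74 − 0.01·9.152096 = 1.64847904

1.64847904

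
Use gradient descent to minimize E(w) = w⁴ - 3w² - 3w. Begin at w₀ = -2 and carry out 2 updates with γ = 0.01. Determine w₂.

-1.62439068

E′(w) = 4w³ - 6w - 3
w₁ = -2 − 0.01·(-23) = -1.77
w₂ = -1.77 − 0.01·(-14.560932) = -1.62439068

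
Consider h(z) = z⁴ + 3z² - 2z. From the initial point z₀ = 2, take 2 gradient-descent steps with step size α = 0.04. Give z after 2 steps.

0.31795712

h′(z) = 4z³ + 6z - 2
Step 1: h′(2) = 42; z₁ = 2 − 0.04·42 = 0.32
Step 2: h′(0.32) = 0.051072; z₂ = 0.32 − 0.04·0.051072 = 0.31795712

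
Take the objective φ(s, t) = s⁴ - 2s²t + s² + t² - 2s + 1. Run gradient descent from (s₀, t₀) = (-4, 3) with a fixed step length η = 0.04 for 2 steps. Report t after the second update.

5.499072

∇φ = (4s³ - 4st + 2s - 2, -2s² + 2t)
(s₁, t₁) = (-4, 3) − 0.04·(-218, -26) = (4.72, 4.04)
(s₂, t₂) = (4.72, 4.04) − 0.04·(351.780992, -36.4768) = (-9.35123968, 5.499072)
t = 5.499072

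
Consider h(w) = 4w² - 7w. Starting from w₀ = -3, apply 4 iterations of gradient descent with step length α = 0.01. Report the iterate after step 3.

h′(w) = 8w - 7
w₁ = -3 − 0.01·(-31) = -2.69
w₂ = -2.69 − 0.01·(-28.52) = -2.4048
w₃ = -2.4048 − 0.01·(-26.2384) = -2.142416

-2.142416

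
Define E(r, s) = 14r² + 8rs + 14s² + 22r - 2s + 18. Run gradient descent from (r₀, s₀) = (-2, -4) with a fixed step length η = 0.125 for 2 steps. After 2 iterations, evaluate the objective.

∇E = (28r + 8s + 22, 8r + 28s - 2)
Step 1: at (-2, -4), ∇E = (-66, -130) → (-2, -4) − 0.125·(-66, -130) = (6.25, 12.25)
Step 2: at (6.25, 12.25), ∇E = (295, 391) → (6.25, 12.25) − 0.125·(295, 391) = (-30.625, -36.625)
E(-30.625, -36.625) = 40300.5625

40300.5625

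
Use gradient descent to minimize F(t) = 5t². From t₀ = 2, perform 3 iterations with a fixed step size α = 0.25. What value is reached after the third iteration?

-6.75

F′(t) = 10t
Step 1: F′(2) = 20; t₁ = 2 − 0.25·20 = -3
Step 2: F′(-3) = -30; t₂ = -3 − 0.25·(-30) = 4.5
Step 3: F′(4.5) = 45; t₃ = 4.5 − 0.25·45 = -6.75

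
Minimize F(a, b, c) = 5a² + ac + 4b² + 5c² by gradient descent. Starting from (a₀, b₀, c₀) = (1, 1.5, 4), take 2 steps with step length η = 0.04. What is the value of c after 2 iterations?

∇F = (10a + c, 8b, a + 10c)
Step 1: at (1, 1.5, 4), ∇F = (14, 12, 41) → (1, 1.5, 4) − 0.04·(14, 12, 41) = (0.44, 1.02, 2.36)
Step 2: at (0.44, 1.02, 2.36), ∇F = (6.76, 8.16, 24.04) → (0.44, 1.02, 2.36) − 0.04·(6.76, 8.16, 24.04) = (0.1696, 0.6936, 1.3984)
c = 1.3984

1.3984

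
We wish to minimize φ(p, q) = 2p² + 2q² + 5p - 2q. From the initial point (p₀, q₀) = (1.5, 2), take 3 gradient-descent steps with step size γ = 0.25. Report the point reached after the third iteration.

(-1.25, 0.5)

∇φ = (4p + 5, 4q - 2)
(p₁, q₁) = (1.5, 2) − 0.25·(11, 6) = (-1.25, 0.5)
(p₂, q₂) = (-1.25, 0.5) − 0.25·(0, 0) = (-1.25, 0.5)
(p₃, q₃) = (-1.25, 0.5) − 0.25·(0, 0) = (-1.25, 0.5)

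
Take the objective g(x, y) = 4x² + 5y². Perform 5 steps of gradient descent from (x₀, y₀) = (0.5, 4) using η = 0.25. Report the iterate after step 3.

∇g = (8x, 10y)
Step 1: at (0.5, 4), ∇g = (4, 40) → (0.5, 4) − 0.25·(4, 40) = (-0.5, -6)
Step 2: at (-0.5, -6), ∇g = (-4, -60) → (-0.5, -6) − 0.25·(-4, -60) = (0.5, 9)
Step 3: at (0.5, 9), ∇g = (4, 90) → (0.5, 9) − 0.25·(4, 90) = (-0.5, -13.5)

(-0.5, -13.5)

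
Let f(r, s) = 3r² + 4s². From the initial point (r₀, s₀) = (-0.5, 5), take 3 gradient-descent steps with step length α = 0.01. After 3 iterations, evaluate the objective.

∇f = (6r, 8s)
(r₁, s₁) = (-0.5, 5) − 0.01·(-3, 40) = (-0.47, 4.6)
(r₂, s₂) = (-0.47, 4.6) − 0.01·(-2.82, 36.8) = (-0.4418, 4.232)
(r₃, s₃) = (-0.4418, 4.232) − 0.01·(-2.6508, 33.856) = (-0.415292, 3.89344)
f(-0.415292, 3.89344) = 61.152902470192

61.152902470192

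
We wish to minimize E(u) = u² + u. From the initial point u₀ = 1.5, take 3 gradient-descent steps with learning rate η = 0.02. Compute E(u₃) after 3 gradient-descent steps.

2.881031158784

E′(u) = 2u + 1
Step 1: E′(1.5) = 4; u₁ = 1.5 − 0.02·4 = 1.42
Step 2: E′(1.42) = 3.84; u₂ = 1.42 − 0.02·3.84 = 1.3432
Step 3: E′(1.3432) = 3.6864; u₃ = 1.3432 − 0.02·3.6864 = 1.269472
E(1.269472) = 2.881031158784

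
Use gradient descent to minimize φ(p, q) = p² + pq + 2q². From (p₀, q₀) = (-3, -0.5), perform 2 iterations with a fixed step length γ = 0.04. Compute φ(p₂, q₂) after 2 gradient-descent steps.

6.69188608

∇φ = (2p + q, p + 4q)
Step 1: at (-3, -0.5), ∇φ = (-6.5, -5) → (-3, -0.5) − 0.04·(-6.5, -5) = (-2.74, -0.3)
Step 2: at (-2.74, -0.3), ∇φ = (-5.78, -3.94) → (-2.74, -0.3) − 0.04·(-5.78, -3.94) = (-2.5088, -0.1424)
φ(-2.5088, -0.1424) = 6.69188608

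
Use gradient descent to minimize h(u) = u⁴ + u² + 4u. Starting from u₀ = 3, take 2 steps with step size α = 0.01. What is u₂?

h′(u) = 4u³ + 2u + 4
u₁ = 3 − 0.01·118 = 1.82
u₂ = 1.82 − 0.01·31.754272 = 1.50245728

1.50245728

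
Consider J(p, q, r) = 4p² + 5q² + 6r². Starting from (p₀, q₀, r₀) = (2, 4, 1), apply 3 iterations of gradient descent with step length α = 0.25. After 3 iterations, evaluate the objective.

∇J = (8p, 10q, 12r)
(p₁, q₁, r₁) = (2, 4, 1) − 0.25·(16, 40, 12) = (-2, -6, -2)
(p₂, q₂, r₂) = (-2, -6, -2) − 0.25·(-16, -60, -24) = (2, 9, 4)
(p₃, q₃, r₃) = (2, 9, 4) − 0.25·(16, 90, 48) = (-2, -13.5, -8)
J(-2, -13.5, -8) = 1311.25

1311.25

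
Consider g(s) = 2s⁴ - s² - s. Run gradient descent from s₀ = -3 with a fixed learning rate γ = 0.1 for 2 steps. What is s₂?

g′(s) = 8s³ - 2s - 1
s₁ = -3 − 0.1·(-211) = 18.1
s₂ = 18.1 − 0.1·47400.728 = -4721.9728

-4721.9728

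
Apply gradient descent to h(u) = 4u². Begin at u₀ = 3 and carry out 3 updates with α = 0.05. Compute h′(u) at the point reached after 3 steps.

h′(u) = 8u
Step 1: h′(3) = 24; u₁ = 3 − 0.05·24 = 1.8
Step 2: h′(1.8) = 14.4; u₂ = 1.8 − 0.05·14.4 = 1.08
Step 3: h′(1.08) = 8.64; u₃ = 1.08 − 0.05·8.64 = 0.648
h′(u) at (0.648) = 5.184

5.184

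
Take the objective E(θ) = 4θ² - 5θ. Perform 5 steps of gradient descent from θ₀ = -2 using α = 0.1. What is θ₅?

0.62416

E′(θ) = 8θ - 5
Step 1: E′(-2) = -21; θ₁ = -2 − 0.1·(-21) = 0.1
Step 2: E′(0.1) = -4.2; θ₂ = 0.1 − 0.1·(-4.2) = 0.52
Step 3: E′(0.52) = -0.84; θ₃ = 0.52 − 0.1·(-0.84) = 0.604
Step 4: E′(0.604) = -0.168; θ₄ = 0.604 − 0.1·(-0.168) = 0.6208
Step 5: E′(0.6208) = -0.0336; θ₅ = 0.6208 − 0.1·(-0.0336) = 0.62416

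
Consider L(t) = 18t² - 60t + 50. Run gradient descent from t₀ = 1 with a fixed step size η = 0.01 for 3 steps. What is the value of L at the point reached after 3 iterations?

0.549755813888

L′(t) = 36t - 60
t₁ = 1 − 0.01·(-24) = 1.24
t₂ = 1.24 − 0.01·(-15.36) = 1.3936
t₃ = 1.3936 − 0.01·(-9.8304) = 1.491904
L(1.491904) = 0.549755813888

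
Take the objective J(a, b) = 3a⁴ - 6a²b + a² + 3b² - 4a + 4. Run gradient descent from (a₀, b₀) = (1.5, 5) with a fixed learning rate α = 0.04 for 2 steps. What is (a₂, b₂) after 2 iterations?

∇J = (12a³ - 12ab + 2a - 4, -6a² + 6b)
Step 1: at (1.5, 5), ∇J = (-50.5, 16.5) → (1.5, 5) − 0.04·(-50.5, 16.5) = (3.52, 4.34)
Step 2: at (3.52, 4.34), ∇J = (343.088896, -48.3024) → (3.52, 4.34) − 0.04·(343.088896, -48.3024) = (-10.20355584, 6.272096)

(-10.20355584, 6.272096)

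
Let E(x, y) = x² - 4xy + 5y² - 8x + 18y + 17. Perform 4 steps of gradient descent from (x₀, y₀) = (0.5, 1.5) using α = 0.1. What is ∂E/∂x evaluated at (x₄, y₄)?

∇E = (2x - 4y - 8, -4x + 10y + 18)
Step 1: at (0.5, 1.5), ∇E = (-13, 31) → (0.5, 1.5) − 0.1·(-13, 31) = (1.8, -1.6)
Step 2: at (1.8, -1.6), ∇E = (2, -5.2) → (1.8, -1.6) − 0.1·(2, -5.2) = (1.6, -1.08)
Step 3: at (1.6, -1.08), ∇E = (-0.48, 0.8) → (1.6, -1.08) − 0.1·(-0.48, 0.8) = (1.648, -1.16)
Step 4: at (1.648, -1.16), ∇E = (-0.064, -0.192) → (1.648, -1.16) − 0.1·(-0.064, -0.192) = (1.6544, -1.1408)
∂E/∂x at (1.6544, -1.1408) = -0.128

-0.128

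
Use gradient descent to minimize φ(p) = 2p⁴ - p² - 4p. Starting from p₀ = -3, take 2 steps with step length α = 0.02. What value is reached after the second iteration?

1.07565568

φ′(p) = 8p³ - 2p - 4
p₁ = -3 − 0.02·(-214) = 1.28
p₂ = 1.28 − 0.02·10.217216 = 1.07565568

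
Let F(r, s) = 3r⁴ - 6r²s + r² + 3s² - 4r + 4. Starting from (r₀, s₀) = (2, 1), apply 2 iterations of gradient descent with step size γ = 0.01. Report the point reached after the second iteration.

∇F = (12r³ - 12rs + 2r - 4, -6r² + 6s)
Step 1: at (2, 1), ∇F = (72, -18) → (2, 1) − 0.01·(72, -18) = (1.28, 1.18)
Step 2: at (1.28, 1.18), ∇F = (5.601024, -2.7504) → (1.28, 1.18) − 0.01·(5.601024, -2.7504) = (1.22398976, 1.207504)

(1.22398976, 1.207504)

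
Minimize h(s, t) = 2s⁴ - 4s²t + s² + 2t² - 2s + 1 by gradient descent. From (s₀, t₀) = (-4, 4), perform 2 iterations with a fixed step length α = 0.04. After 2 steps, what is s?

∇h = (8s³ - 8st + 2s - 2, -4s² + 4t)
Step 1: at (-4, 4), ∇h = (-394, -48) → (-4, 4) − 0.04·(-394, -48) = (11.76, 5.92)
Step 2: at (11.76, 5.92), ∇h = (12475.604608, -529.5104) → (11.76, 5.92) − 0.04·(12475.604608, -529.5104) = (-487.26418432, 27.100416)
s = -487.26418432

-487.26418432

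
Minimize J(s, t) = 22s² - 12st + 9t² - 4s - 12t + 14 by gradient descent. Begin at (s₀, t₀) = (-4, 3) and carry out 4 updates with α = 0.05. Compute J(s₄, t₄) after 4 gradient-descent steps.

10090.24370401

∇J = (44s - 12t - 4, -12s + 18t - 12)
Step 1: at (-4, 3), ∇J = (-216, 90) → (-4, 3) − 0.05·(-216, 90) = (6.8, -1.5)
Step 2: at (6.8, -1.5), ∇J = (313.2, -120.6) → (6.8, -1.5) − 0.05·(313.2, -120.6) = (-8.86, 4.53)
Step 3: at (-8.86, 4.53), ∇J = (-448.2, 175.86) → (-8.86, 4.53) − 0.05·(-448.2, 175.86) = (13.55, -4.263)
Step 4: at (13.55, -4.263), ∇J = (643.356, -251.334) → (13.55, -4.263) − 0.05·(643.356, -251.334) = (-18.6178, 8.3037)
J(-18.6178, 8.3037) = 10090.24370401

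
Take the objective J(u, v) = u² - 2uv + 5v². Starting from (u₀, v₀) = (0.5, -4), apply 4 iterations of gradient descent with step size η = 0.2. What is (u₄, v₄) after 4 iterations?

∇J = (2u - 2v, -2u + 10v)
Step 1: at (0.5, -4), ∇J = (9, -41) → (0.5, -4) − 0.2·(9, -41) = (-1.3, 4.2)
Step 2: at (-1.3, 4.2), ∇J = (-11, 44.6) → (-1.3, 4.2) − 0.2·(-11, 44.6) = (0.9, -4.72)
Step 3: at (0.9, -4.72), ∇J = (11.24, -49) → (0.9, -4.72) − 0.2·(11.24, -49) = (-1.348, 5.08)
Step 4: at (-1.348, 5.08), ∇J = (-12.856, 53.496) → (-1.348, 5.08) − 0.2·(-12.856, 53.496) = (1.2232, -5.6192)

(1.2232, -5.6192)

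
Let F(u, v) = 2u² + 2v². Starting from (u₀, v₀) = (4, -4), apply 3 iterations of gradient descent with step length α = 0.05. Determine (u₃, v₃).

(2.048, -2.048)

∇F = (4u, 4v)
Step 1: at (4, -4), ∇F = (16, -16) → (4, -4) − 0.05·(16, -16) = (3.2, -3.2)
Step 2: at (3.2, -3.2), ∇F = (12.8, -12.8) → (3.2, -3.2) − 0.05·(12.8, -12.8) = (2.56, -2.56)
Step 3: at (2.56, -2.56), ∇F = (10.24, -10.24) → (2.56, -2.56) − 0.05·(10.24, -10.24) = (2.048, -2.048)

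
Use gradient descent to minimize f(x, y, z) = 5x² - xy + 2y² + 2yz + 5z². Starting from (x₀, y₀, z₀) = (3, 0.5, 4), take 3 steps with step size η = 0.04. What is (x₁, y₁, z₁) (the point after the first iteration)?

(1.82, 0.22, 2.36)

∇f = (10x - y, -x + 4y + 2z, 2y + 10z)
Step 1: at (3, 0.5, 4), ∇f = (29.5, 7, 41) → (3, 0.5, 4) − 0.04·(29.5, 7, 41) = (1.82, 0.22, 2.36)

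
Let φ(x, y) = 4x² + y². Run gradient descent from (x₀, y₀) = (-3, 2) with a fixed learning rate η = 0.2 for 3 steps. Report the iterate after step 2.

∇φ = (8x, 2y)
(x₁, y₁) = (-3, 2) − 0.2·(-24, 4) = (1.8, 1.2)
(x₂, y₂) = (1.8, 1.2) − 0.2·(14.4, 2.4) = (-1.08, 0.72)

(-1.08, 0.72)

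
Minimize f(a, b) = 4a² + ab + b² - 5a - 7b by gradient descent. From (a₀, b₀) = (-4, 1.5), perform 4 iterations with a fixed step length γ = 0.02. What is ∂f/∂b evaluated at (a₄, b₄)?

-4.730456

∇f = (8a + b - 5, a + 2b - 7)
Step 1: at (-4, 1.5), ∇f = (-35.5, -8) → (-4, 1.5) − 0.02·(-35.5, -8) = (-3.29, 1.66)
Step 2: at (-3.29, 1.66), ∇f = (-29.66, -6.97) → (-3.29, 1.66) − 0.02·(-29.66, -6.97) = (-2.6968, 1.7994)
Step 3: at (-2.6968, 1.7994), ∇f = (-24.775, -6.098) → (-2.6968, 1.7994) − 0.02·(-24.775, -6.098) = (-2.2013, 1.92136)
Step 4: at (-2.2013, 1.92136), ∇f = (-20.68904, -5.35858) → (-2.2013, 1.92136) − 0.02·(-20.68904, -5.35858) = (-1.7875192, 2.0285316)
∂f/∂b at (-1.7875192, 2.0285316) = -4.730456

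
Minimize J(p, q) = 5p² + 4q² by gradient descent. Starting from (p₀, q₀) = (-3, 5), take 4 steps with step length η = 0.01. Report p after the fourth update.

∇J = (10p, 8q)
Step 1: at (-3, 5), ∇J = (-30, 40) → (-3, 5) − 0.01·(-30, 40) = (-2.7, 4.6)
Step 2: at (-2.7, 4.6), ∇J = (-27, 36.8) → (-2.7, 4.6) − 0.01·(-27, 36.8) = (-2.43, 4.232)
Step 3: at (-2.43, 4.232), ∇J = (-24.3, 33.856) → (-2.43, 4.232) − 0.01·(-24.3, 33.856) = (-2.187, 3.89344)
Step 4: at (-2.187, 3.89344), ∇J = (-21.87, 31.14752) → (-2.187, 3.89344) − 0.01·(-21.87, 31.14752) = (-1.9683, 3.5819648)
p = -1.9683

-1.9683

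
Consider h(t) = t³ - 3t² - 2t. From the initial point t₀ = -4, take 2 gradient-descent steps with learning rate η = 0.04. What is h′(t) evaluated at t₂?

h′(t) = 3t² - 6t - 2
Step 1: h′(-4) = 70; t₁ = -4 − 0.04·70 = -6.8
Step 2: h′(-6.8) = 177.52; t₂ = -6.8 − 0.04·177.52 = -13.9008
h′(t) at (-13.9008) = 661.10152192

661.10152192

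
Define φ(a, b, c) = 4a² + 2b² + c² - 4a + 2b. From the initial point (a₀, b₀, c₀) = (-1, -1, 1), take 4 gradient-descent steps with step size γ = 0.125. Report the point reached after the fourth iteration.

(0.5, -0.53125, 0.31640625)

∇φ = (8a - 4, 4b + 2, 2c)
Step 1: at (-1, -1, 1), ∇φ = (-12, -2, 2) → (-1, -1, 1) − 0.125·(-12, -2, 2) = (0.5, -0.75, 0.75)
Step 2: at (0.5, -0.75, 0.75), ∇φ = (0, -1, 1.5) → (0.5, -0.75, 0.75) − 0.125·(0, -1, 1.5) = (0.5, -0.625, 0.5625)
Step 3: at (0.5, -0.625, 0.5625), ∇φ = (0, -0.5, 1.125) → (0.5, -0.625, 0.5625) − 0.125·(0, -0.5, 1.125) = (0.5, -0.5625, 0.421875)
Step 4: at (0.5, -0.5625, 0.421875), ∇φ = (0, -0.25, 0.84375) → (0.5, -0.5625, 0.421875) − 0.125·(0, -0.25, 0.84375) = (0.5, -0.53125, 0.31640625)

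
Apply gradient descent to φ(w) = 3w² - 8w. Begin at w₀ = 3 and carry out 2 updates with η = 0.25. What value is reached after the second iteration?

φ′(w) = 6w - 8
Step 1: φ′(3) = 10; w₁ = 3 − 0.25·10 = 0.5
Step 2: φ′(0.5) = -5; w₂ = 0.5 − 0.25·(-5) = 1.75

1.75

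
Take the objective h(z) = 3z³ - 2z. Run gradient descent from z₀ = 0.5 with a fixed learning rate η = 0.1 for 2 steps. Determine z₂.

h′(z) = 9z² - 2
z₁ = 0.5 − 0.1·0.25 = 0.475
z₂ = 0.475 − 0.1·0.030625 = 0.4719375

0.4719375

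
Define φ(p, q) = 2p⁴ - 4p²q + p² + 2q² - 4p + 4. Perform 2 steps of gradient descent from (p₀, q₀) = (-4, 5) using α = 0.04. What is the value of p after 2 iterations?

∇φ = (8p³ - 8pq + 2p - 4, -4p² + 4q)
Step 1: at (-4, 5), ∇φ = (-364, -44) → (-4, 5) − 0.04·(-364, -44) = (10.56, 6.76)
Step 2: at (10.56, 6.76), ∇φ = (8866.704128, -419.0144) → (10.56, 6.76) − 0.04·(8866.704128, -419.0144) = (-344.10816512, 23.520576)
p = -344.10816512

-344.10816512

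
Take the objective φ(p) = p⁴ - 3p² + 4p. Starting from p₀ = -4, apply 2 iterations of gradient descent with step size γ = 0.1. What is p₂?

φ′(p) = 4p³ - 6p + 4
p₁ = -4 − 0.1·(-228) = 18.8
p₂ = 18.8 − 0.1·26469.888 = -2628.1888

-2628.1888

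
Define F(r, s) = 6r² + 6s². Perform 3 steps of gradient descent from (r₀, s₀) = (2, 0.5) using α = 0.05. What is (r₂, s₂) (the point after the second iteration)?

∇F = (12r, 12s)
Step 1: at (2, 0.5), ∇F = (24, 6) → (2, 0.5) − 0.05·(24, 6) = (0.8, 0.2)
Step 2: at (0.8, 0.2), ∇F = (9.6, 2.4) → (0.8, 0.2) − 0.05·(9.6, 2.4) = (0.32, 0.08)

(0.32, 0.08)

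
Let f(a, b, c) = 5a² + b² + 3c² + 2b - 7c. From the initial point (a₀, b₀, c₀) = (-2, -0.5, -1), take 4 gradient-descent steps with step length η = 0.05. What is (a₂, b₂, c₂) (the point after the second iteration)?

(-0.5, -0.595, 0.105)

∇f = (10a, 2b + 2, 6c - 7)
(a₁, b₁, c₁) = (-2, -0.5, -1) − 0.05·(-20, 1, -13) = (-1, -0.55, -0.35)
(a₂, b₂, c₂) = (-1, -0.55, -0.35) − 0.05·(-10, 0.9, -9.1) = (-0.5, -0.595, 0.105)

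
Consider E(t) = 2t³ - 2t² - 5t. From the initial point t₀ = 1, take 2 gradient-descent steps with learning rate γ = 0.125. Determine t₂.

1.26953125

E′(t) = 6t² - 4t - 5
t₁ = 1 − 0.125·(-3) = 1.375
t₂ = 1.375 − 0.125·0.84375 = 1.26953125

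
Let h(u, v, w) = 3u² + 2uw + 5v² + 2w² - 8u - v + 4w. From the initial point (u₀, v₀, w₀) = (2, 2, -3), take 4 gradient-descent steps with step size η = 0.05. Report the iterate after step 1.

(2.1, 1.05, -2.8)

∇h = (6u + 2w - 8, 10v - 1, 2u + 4w + 4)
Step 1: at (2, 2, -3), ∇h = (-2, 19, -4) → (2, 2, -3) − 0.05·(-2, 19, -4) = (2.1, 1.05, -2.8)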